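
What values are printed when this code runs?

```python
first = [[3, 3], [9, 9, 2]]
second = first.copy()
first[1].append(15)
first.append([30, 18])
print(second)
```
[[3, 3], [9, 9, 2, 15]]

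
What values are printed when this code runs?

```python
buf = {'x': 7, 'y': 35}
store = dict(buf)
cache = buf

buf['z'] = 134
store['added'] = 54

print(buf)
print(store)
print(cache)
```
{'x': 7, 'y': 35, 'z': 134}
{'x': 7, 'y': 35, 'added': 54}
{'x': 7, 'y': 35, 'z': 134}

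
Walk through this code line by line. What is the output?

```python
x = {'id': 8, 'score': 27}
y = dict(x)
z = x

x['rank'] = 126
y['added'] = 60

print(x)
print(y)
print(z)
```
{'id': 8, 'score': 27, 'rank': 126}
{'id': 8, 'score': 27, 'added': 60}
{'id': 8, 'score': 27, 'rank': 126}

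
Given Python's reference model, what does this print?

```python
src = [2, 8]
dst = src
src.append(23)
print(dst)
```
[2, 8, 23]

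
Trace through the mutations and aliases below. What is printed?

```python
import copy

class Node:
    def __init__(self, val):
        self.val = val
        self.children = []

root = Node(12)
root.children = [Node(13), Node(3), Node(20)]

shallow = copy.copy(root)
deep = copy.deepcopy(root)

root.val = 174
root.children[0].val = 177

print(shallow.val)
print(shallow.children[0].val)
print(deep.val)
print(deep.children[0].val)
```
12
177
12
13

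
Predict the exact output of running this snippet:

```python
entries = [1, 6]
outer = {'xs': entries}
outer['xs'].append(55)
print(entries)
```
[1, 6, 55]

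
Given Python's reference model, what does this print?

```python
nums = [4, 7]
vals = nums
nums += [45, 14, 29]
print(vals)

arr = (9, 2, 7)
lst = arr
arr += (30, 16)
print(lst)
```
[4, 7, 45, 14, 29]
(9, 2, 7)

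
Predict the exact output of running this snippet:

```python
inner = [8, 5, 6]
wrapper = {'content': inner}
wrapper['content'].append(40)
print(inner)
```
[8, 5, 6, 40]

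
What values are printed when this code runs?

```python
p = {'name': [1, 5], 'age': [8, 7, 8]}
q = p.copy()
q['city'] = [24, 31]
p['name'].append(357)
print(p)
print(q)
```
{'name': [1, 5, 357], 'age': [8, 7, 8]}
{'name': [1, 5, 357], 'age': [8, 7, 8], 'city': [24, 31]}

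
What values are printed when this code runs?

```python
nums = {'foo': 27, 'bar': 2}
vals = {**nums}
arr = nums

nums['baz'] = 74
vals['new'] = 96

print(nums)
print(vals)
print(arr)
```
{'foo': 27, 'bar': 2, 'baz': 74}
{'foo': 27, 'bar': 2, 'new': 96}
{'foo': 27, 'bar': 2, 'baz': 74}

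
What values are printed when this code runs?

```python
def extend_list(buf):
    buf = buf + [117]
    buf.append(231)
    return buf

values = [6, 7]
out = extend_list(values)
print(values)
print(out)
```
[6, 7]
[6, 7, 117, 231]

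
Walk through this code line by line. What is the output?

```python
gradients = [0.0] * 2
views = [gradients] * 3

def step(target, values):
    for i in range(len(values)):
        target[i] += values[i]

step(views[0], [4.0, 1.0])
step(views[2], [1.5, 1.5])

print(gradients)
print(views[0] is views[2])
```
[5.5, 2.5]
True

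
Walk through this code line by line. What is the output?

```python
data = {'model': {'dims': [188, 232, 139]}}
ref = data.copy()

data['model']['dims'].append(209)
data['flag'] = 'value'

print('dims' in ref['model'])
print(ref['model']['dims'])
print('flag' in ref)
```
True
[188, 232, 139, 209]
False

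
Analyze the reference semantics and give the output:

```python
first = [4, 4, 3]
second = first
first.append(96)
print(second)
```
[4, 4, 3, 96]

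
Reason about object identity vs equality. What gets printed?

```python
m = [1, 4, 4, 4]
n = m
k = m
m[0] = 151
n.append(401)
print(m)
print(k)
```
[151, 4, 4, 4, 401]
[151, 4, 4, 4, 401]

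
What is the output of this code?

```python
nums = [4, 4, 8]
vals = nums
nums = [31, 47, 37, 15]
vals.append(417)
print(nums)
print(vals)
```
[31, 47, 37, 15]
[4, 4, 8, 417]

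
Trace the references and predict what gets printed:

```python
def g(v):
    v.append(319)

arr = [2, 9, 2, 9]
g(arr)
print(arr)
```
[2, 9, 2, 9, 319]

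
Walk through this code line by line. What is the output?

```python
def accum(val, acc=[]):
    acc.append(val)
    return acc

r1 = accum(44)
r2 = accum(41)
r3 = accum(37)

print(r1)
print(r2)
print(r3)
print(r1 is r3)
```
[44, 41, 37]
[44, 41, 37]
[44, 41, 37]
True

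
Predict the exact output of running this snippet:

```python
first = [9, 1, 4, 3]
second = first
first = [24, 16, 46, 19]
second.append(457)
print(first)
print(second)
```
[24, 16, 46, 19]
[9, 1, 4, 3, 457]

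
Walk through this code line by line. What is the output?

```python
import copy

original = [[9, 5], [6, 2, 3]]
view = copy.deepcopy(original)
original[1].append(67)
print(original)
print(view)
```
[[9, 5], [6, 2, 3, 67]]
[[9, 5], [6, 2, 3]]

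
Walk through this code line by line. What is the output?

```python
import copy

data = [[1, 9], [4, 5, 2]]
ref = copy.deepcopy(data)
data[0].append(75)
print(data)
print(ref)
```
[[1, 9, 75], [4, 5, 2]]
[[1, 9], [4, 5, 2]]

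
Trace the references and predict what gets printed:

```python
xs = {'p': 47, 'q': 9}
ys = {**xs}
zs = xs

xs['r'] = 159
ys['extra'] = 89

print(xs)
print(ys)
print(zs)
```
{'p': 47, 'q': 9, 'r': 159}
{'p': 47, 'q': 9, 'extra': 89}
{'p': 47, 'q': 9, 'r': 159}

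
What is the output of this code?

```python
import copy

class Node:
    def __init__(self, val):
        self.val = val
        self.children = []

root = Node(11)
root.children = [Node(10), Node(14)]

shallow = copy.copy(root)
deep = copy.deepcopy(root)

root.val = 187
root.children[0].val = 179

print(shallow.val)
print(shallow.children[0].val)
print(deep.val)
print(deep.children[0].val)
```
11
179
11
10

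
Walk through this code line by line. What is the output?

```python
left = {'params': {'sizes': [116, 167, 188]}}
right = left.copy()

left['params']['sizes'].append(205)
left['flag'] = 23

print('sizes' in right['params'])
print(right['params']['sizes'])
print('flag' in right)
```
True
[116, 167, 188, 205]
False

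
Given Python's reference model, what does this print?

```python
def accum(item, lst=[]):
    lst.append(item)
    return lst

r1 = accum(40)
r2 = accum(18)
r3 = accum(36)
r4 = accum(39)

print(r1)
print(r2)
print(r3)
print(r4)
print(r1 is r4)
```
[40, 18, 36, 39]
[40, 18, 36, 39]
[40, 18, 36, 39]
[40, 18, 36, 39]
True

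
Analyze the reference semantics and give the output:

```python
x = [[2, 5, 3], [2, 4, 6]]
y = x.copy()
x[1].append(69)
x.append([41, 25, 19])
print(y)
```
[[2, 5, 3], [2, 4, 6, 69]]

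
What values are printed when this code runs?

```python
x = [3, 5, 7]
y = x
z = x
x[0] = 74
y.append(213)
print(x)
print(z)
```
[74, 5, 7, 213]
[74, 5, 7, 213]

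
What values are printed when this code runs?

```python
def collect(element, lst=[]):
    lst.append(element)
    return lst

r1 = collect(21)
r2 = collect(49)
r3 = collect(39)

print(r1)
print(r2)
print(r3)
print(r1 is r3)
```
[21, 49, 39]
[21, 49, 39]
[21, 49, 39]
True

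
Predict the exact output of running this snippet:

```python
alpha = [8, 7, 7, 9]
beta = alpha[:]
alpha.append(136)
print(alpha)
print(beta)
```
[8, 7, 7, 9, 136]
[8, 7, 7, 9]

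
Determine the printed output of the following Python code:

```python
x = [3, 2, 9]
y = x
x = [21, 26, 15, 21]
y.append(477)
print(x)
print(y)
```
[21, 26, 15, 21]
[3, 2, 9, 477]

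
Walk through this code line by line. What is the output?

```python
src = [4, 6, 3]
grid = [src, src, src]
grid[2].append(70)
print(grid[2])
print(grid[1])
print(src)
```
[4, 6, 3, 70]
[4, 6, 3, 70]
[4, 6, 3, 70]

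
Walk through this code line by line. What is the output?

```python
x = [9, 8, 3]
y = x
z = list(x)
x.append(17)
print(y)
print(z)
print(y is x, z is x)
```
[9, 8, 3, 17]
[9, 8, 3]
True False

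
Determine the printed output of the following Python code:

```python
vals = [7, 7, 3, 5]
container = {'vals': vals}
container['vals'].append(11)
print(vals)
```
[7, 7, 3, 5, 11]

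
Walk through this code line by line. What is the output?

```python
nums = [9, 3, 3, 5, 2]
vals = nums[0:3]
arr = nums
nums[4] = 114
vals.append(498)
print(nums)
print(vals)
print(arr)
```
[9, 3, 3, 5, 114]
[9, 3, 3, 498]
[9, 3, 3, 5, 114]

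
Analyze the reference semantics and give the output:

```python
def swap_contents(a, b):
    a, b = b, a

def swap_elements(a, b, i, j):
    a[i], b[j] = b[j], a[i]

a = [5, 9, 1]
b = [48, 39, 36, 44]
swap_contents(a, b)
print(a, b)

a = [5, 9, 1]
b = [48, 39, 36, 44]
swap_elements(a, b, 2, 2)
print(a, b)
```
[5, 9, 1] [48, 39, 36, 44]
[5, 9, 36] [48, 39, 1, 44]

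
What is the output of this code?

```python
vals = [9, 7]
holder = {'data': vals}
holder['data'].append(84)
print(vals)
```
[9, 7, 84]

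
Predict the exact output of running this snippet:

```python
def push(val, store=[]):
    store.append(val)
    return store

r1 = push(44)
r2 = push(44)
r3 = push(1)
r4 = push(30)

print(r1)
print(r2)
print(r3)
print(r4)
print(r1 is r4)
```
[44, 44, 1, 30]
[44, 44, 1, 30]
[44, 44, 1, 30]
[44, 44, 1, 30]
True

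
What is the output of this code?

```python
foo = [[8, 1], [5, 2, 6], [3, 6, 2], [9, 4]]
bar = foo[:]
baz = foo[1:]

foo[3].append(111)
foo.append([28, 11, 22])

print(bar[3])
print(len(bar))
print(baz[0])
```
[9, 4, 111]
4
[5, 2, 6]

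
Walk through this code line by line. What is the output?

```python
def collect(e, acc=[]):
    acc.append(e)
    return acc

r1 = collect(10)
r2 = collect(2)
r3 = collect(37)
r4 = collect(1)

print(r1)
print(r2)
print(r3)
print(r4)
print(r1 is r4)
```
[10, 2, 37, 1]
[10, 2, 37, 1]
[10, 2, 37, 1]
[10, 2, 37, 1]
True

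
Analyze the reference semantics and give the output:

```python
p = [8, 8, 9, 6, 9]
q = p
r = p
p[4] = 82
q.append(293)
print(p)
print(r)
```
[8, 8, 9, 6, 82, 293]
[8, 8, 9, 6, 82, 293]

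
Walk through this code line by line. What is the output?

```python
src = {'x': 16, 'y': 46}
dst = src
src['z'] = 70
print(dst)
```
{'x': 16, 'y': 46, 'z': 70}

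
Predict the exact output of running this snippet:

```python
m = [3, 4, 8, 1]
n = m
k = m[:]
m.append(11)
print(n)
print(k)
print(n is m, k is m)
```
[3, 4, 8, 1, 11]
[3, 4, 8, 1]
True False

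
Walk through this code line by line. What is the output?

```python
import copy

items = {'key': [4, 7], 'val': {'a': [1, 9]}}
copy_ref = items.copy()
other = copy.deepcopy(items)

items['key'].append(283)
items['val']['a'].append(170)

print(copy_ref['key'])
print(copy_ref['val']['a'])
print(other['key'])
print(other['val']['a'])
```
[4, 7, 283]
[1, 9, 170]
[4, 7]
[1, 9]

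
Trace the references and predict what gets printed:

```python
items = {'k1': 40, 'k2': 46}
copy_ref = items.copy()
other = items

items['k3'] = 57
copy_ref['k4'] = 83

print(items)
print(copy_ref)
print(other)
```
{'k1': 40, 'k2': 46, 'k3': 57}
{'k1': 40, 'k2': 46, 'k4': 83}
{'k1': 40, 'k2': 46, 'k3': 57}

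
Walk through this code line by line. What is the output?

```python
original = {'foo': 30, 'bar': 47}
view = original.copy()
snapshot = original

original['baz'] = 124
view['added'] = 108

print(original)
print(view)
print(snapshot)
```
{'foo': 30, 'bar': 47, 'baz': 124}
{'foo': 30, 'bar': 47, 'added': 108}
{'foo': 30, 'bar': 47, 'baz': 124}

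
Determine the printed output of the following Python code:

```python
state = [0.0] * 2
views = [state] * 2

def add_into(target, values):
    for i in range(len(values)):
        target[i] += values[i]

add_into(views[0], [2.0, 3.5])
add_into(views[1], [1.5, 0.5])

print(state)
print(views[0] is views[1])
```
[3.5, 4.0]
True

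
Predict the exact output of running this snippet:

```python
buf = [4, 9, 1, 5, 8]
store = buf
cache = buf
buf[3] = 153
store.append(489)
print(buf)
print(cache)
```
[4, 9, 1, 153, 8, 489]
[4, 9, 1, 153, 8, 489]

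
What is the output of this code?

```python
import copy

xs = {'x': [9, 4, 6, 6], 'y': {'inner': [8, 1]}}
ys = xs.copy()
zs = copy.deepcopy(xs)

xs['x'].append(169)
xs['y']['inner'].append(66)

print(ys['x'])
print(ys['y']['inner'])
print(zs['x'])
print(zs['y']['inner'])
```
[9, 4, 6, 6, 169]
[8, 1, 66]
[9, 4, 6, 6]
[8, 1]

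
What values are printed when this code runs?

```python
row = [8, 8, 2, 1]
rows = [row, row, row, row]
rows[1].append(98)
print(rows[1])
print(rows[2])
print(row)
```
[8, 8, 2, 1, 98]
[8, 8, 2, 1, 98]
[8, 8, 2, 1, 98]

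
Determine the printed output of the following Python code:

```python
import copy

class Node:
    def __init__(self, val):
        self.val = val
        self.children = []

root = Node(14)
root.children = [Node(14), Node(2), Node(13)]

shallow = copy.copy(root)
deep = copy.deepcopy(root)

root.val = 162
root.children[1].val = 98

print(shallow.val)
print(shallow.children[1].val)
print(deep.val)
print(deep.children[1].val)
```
14
98
14
2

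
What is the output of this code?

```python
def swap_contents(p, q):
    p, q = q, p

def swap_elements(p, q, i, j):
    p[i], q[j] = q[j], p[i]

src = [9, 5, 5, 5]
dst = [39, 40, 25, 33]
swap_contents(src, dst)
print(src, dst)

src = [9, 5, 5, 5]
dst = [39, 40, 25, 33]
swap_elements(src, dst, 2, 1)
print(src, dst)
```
[9, 5, 5, 5] [39, 40, 25, 33]
[9, 5, 40, 5] [39, 5, 25, 33]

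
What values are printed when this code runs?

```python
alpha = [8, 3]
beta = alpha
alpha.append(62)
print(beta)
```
[8, 3, 62]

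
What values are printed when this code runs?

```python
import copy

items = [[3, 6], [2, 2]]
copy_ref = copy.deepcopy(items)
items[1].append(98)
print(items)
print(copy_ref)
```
[[3, 6], [2, 2, 98]]
[[3, 6], [2, 2]]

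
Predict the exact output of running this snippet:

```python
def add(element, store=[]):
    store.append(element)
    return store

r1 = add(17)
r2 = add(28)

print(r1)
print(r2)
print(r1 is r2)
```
[17, 28]
[17, 28]
True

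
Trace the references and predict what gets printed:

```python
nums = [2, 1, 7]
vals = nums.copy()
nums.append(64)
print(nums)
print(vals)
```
[2, 1, 7, 64]
[2, 1, 7]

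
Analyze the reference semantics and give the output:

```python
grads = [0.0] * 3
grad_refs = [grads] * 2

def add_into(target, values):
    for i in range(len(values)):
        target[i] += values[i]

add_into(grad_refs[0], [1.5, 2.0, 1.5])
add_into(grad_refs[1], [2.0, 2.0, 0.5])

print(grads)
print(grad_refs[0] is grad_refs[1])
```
[3.5, 4.0, 2.0]
True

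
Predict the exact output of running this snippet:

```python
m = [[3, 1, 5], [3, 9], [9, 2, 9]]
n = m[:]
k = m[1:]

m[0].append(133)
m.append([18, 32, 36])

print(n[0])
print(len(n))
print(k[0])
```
[3, 1, 5, 133]
3
[3, 9]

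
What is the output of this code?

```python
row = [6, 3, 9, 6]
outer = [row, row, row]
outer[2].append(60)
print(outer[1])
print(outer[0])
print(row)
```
[6, 3, 9, 6, 60]
[6, 3, 9, 6, 60]
[6, 3, 9, 6, 60]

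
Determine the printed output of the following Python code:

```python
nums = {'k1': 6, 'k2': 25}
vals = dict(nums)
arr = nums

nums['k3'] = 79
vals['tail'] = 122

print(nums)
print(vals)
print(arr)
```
{'k1': 6, 'k2': 25, 'k3': 79}
{'k1': 6, 'k2': 25, 'tail': 122}
{'k1': 6, 'k2': 25, 'k3': 79}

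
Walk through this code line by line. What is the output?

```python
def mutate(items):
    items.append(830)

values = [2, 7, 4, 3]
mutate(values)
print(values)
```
[2, 7, 4, 3, 830]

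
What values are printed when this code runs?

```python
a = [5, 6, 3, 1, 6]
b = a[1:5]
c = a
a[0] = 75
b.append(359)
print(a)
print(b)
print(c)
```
[75, 6, 3, 1, 6]
[6, 3, 1, 6, 359]
[75, 6, 3, 1, 6]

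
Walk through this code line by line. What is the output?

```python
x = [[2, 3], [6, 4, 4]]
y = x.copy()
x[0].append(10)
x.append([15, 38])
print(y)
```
[[2, 3, 10], [6, 4, 4]]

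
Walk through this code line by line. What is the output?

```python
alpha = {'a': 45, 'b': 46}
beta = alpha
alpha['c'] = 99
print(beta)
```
{'a': 45, 'b': 46, 'c': 99}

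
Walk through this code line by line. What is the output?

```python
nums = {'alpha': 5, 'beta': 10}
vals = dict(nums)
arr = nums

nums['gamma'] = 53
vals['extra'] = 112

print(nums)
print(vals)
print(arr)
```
{'alpha': 5, 'beta': 10, 'gamma': 53}
{'alpha': 5, 'beta': 10, 'extra': 112}
{'alpha': 5, 'beta': 10, 'gamma': 53}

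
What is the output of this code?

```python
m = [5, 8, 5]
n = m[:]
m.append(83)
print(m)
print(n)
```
[5, 8, 5, 83]
[5, 8, 5]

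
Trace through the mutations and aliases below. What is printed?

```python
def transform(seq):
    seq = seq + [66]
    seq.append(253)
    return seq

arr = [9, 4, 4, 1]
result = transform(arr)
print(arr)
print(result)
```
[9, 4, 4, 1]
[9, 4, 4, 1, 66, 253]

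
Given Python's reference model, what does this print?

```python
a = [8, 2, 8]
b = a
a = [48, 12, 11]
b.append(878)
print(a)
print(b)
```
[48, 12, 11]
[8, 2, 8, 878]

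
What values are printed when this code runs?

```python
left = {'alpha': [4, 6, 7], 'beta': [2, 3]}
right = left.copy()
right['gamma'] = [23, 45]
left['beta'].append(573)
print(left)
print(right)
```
{'alpha': [4, 6, 7], 'beta': [2, 3, 573]}
{'alpha': [4, 6, 7], 'beta': [2, 3, 573], 'gamma': [23, 45]}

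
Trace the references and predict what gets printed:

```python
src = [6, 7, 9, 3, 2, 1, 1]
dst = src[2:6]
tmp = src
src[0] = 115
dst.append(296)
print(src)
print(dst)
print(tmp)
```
[115, 7, 9, 3, 2, 1, 1]
[9, 3, 2, 1, 296]
[115, 7, 9, 3, 2, 1, 1]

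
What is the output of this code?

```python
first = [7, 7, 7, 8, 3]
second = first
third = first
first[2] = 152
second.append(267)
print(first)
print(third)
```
[7, 7, 152, 8, 3, 267]
[7, 7, 152, 8, 3, 267]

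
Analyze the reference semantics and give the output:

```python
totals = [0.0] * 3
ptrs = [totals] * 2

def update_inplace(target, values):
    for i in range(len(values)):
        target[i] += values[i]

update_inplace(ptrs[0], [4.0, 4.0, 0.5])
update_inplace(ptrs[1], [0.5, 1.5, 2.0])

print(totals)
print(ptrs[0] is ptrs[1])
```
[4.5, 5.5, 2.5]
True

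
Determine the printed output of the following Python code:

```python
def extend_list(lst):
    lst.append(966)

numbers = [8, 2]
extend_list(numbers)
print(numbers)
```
[8, 2, 966]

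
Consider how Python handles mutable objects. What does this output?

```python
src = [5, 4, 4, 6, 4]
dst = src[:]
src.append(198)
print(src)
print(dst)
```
[5, 4, 4, 6, 4, 198]
[5, 4, 4, 6, 4]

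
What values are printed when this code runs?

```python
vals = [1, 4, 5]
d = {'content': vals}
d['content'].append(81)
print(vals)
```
[1, 4, 5, 81]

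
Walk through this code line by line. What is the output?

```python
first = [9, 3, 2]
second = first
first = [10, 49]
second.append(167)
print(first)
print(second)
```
[10, 49]
[9, 3, 2, 167]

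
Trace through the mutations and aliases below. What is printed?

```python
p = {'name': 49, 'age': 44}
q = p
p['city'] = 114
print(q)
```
{'name': 49, 'age': 44, 'city': 114}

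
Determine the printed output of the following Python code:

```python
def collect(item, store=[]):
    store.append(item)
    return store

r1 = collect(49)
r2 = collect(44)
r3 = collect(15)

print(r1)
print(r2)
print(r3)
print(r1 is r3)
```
[49, 44, 15]
[49, 44, 15]
[49, 44, 15]
True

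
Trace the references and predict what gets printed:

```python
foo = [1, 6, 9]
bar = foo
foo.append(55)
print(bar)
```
[1, 6, 9, 55]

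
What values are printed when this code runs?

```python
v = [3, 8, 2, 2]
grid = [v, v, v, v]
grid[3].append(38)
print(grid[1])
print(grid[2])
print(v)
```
[3, 8, 2, 2, 38]
[3, 8, 2, 2, 38]
[3, 8, 2, 2, 38]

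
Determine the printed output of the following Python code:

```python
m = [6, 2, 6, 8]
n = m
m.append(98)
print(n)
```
[6, 2, 6, 8, 98]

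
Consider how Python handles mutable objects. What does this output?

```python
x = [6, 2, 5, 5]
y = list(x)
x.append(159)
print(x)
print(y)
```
[6, 2, 5, 5, 159]
[6, 2, 5, 5]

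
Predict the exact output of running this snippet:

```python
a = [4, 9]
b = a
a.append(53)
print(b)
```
[4, 9, 53]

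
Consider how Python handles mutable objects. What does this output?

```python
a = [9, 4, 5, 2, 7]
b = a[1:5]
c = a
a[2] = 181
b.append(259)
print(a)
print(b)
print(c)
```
[9, 4, 181, 2, 7]
[4, 5, 2, 7, 259]
[9, 4, 181, 2, 7]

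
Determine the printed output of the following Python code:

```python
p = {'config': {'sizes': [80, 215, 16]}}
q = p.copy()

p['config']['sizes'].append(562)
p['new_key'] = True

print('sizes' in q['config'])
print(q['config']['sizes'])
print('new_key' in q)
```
True
[80, 215, 16, 562]
False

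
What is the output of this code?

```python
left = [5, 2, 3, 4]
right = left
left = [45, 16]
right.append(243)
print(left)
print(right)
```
[45, 16]
[5, 2, 3, 4, 243]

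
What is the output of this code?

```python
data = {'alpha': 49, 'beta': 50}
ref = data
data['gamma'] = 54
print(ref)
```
{'alpha': 49, 'beta': 50, 'gamma': 54}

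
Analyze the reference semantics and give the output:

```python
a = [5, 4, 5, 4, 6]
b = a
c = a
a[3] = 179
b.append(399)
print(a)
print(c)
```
[5, 4, 5, 179, 6, 399]
[5, 4, 5, 179, 6, 399]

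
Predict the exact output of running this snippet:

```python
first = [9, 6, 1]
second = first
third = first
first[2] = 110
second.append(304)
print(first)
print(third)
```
[9, 6, 110, 304]
[9, 6, 110, 304]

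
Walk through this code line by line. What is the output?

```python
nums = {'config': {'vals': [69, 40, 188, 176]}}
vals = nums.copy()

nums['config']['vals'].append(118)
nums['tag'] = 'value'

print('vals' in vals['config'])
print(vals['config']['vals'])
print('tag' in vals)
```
True
[69, 40, 188, 176, 118]
False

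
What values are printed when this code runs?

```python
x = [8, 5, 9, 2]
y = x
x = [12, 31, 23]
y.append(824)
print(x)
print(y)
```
[12, 31, 23]
[8, 5, 9, 2, 824]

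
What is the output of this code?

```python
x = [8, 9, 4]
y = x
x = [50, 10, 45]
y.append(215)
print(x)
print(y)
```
[50, 10, 45]
[8, 9, 4, 215]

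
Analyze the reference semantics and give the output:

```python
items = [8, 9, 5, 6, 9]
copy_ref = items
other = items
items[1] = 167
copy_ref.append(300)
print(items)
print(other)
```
[8, 167, 5, 6, 9, 300]
[8, 167, 5, 6, 9, 300]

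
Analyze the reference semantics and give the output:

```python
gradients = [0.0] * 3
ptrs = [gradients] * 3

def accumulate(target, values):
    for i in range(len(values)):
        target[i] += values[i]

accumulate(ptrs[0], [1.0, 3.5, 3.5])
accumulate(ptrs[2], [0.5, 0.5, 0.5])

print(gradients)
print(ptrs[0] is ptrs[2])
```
[1.5, 4.0, 4.0]
True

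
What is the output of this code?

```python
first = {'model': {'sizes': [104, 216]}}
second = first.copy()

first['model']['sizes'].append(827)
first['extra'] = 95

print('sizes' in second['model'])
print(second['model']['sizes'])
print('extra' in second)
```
True
[104, 216, 827]
False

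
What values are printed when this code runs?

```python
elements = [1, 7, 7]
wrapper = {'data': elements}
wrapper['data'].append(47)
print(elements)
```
[1, 7, 7, 47]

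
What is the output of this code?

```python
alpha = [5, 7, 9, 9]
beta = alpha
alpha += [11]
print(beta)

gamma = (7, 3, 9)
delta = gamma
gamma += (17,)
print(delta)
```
[5, 7, 9, 9, 11]
(7, 3, 9)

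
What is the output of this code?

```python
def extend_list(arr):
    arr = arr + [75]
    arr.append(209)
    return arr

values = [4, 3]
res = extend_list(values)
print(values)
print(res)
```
[4, 3]
[4, 3, 75, 209]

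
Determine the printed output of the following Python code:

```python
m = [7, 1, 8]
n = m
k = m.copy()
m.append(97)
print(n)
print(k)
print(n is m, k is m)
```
[7, 1, 8, 97]
[7, 1, 8]
True False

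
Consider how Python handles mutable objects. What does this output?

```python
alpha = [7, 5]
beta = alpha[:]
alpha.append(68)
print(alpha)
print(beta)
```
[7, 5, 68]
[7, 5]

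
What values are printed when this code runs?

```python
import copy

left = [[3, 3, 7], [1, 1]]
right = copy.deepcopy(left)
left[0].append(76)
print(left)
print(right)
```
[[3, 3, 7, 76], [1, 1]]
[[3, 3, 7], [1, 1]]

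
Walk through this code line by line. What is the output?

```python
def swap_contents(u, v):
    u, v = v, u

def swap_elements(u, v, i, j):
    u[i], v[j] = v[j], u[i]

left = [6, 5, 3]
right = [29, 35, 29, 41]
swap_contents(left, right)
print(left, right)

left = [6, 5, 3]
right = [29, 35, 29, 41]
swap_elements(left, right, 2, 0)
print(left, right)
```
[6, 5, 3] [29, 35, 29, 41]
[6, 5, 29] [3, 35, 29, 41]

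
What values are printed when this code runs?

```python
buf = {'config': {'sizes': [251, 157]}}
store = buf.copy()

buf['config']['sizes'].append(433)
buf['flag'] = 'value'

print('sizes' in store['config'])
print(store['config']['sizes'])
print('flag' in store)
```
True
[251, 157, 433]
False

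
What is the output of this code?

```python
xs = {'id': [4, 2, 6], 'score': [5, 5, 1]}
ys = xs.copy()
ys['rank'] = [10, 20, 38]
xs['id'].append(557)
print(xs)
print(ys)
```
{'id': [4, 2, 6, 557], 'score': [5, 5, 1]}
{'id': [4, 2, 6, 557], 'score': [5, 5, 1], 'rank': [10, 20, 38]}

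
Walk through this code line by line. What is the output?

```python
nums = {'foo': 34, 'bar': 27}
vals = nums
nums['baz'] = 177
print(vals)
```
{'foo': 34, 'bar': 27, 'baz': 177}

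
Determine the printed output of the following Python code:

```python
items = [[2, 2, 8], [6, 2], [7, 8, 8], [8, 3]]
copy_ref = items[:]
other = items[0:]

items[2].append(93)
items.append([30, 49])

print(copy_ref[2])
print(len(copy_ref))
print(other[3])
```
[7, 8, 8, 93]
4
[8, 3]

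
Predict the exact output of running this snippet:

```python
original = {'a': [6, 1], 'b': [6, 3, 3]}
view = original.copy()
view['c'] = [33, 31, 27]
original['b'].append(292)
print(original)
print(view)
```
{'a': [6, 1], 'b': [6, 3, 3, 292]}
{'a': [6, 1], 'b': [6, 3, 3, 292], 'c': [33, 31, 27]}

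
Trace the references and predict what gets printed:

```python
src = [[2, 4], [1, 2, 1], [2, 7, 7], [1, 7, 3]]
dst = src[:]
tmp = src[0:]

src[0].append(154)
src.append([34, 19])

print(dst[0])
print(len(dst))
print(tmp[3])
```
[2, 4, 154]
4
[1, 7, 3]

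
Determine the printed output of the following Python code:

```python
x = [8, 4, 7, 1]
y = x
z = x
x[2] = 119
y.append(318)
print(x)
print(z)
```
[8, 4, 119, 1, 318]
[8, 4, 119, 1, 318]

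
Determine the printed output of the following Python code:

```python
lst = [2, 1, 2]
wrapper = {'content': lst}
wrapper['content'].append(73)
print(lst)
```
[2, 1, 2, 73]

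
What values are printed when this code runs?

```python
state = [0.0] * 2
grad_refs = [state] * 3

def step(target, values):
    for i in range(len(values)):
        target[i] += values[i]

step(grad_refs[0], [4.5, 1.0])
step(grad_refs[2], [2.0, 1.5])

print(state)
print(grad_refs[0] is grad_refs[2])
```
[6.5, 2.5]
True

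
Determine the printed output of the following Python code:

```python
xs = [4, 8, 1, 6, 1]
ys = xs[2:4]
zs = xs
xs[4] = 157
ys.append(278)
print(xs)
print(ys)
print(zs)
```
[4, 8, 1, 6, 157]
[1, 6, 278]
[4, 8, 1, 6, 157]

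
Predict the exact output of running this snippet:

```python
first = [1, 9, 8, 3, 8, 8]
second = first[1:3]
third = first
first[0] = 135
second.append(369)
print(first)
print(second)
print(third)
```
[135, 9, 8, 3, 8, 8]
[9, 8, 369]
[135, 9, 8, 3, 8, 8]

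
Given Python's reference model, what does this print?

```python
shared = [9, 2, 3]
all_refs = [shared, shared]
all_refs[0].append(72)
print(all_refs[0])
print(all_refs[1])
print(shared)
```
[9, 2, 3, 72]
[9, 2, 3, 72]
[9, 2, 3, 72]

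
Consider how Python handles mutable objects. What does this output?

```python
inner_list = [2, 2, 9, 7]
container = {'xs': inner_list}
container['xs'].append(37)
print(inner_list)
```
[2, 2, 9, 7, 37]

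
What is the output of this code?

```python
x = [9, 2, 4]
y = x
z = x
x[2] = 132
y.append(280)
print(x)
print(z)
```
[9, 2, 132, 280]
[9, 2, 132, 280]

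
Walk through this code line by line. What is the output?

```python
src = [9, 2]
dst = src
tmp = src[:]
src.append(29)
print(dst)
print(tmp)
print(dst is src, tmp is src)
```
[9, 2, 29]
[9, 2]
True False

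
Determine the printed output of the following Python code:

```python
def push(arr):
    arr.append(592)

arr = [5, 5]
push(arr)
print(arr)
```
[5, 5, 592]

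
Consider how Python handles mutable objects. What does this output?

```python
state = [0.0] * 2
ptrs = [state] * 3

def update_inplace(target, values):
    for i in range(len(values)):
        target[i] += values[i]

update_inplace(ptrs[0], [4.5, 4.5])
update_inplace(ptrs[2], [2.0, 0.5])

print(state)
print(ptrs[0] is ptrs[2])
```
[6.5, 5.0]
True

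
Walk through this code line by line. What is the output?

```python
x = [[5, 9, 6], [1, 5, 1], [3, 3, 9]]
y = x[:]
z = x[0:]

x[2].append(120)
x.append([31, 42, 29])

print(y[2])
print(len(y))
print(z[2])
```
[3, 3, 9, 120]
3
[3, 3, 9, 120]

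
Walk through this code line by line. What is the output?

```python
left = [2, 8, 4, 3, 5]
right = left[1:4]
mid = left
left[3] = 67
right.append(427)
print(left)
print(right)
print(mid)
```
[2, 8, 4, 67, 5]
[8, 4, 3, 427]
[2, 8, 4, 67, 5]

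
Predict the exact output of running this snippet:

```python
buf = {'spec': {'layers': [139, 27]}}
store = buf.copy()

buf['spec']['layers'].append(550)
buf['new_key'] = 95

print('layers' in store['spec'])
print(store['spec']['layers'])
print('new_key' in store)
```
True
[139, 27, 550]
False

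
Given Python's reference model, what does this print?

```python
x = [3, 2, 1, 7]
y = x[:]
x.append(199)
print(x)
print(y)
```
[3, 2, 1, 7, 199]
[3, 2, 1, 7]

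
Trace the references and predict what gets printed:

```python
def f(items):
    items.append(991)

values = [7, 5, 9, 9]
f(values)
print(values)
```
[7, 5, 9, 9, 991]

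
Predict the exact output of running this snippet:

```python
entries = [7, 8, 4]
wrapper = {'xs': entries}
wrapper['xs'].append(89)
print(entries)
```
[7, 8, 4, 89]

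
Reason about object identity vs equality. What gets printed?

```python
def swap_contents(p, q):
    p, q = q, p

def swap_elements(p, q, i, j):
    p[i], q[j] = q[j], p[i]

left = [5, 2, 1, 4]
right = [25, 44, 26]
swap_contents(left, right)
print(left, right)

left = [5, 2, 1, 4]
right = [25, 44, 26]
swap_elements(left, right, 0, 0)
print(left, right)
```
[5, 2, 1, 4] [25, 44, 26]
[25, 2, 1, 4] [5, 44, 26]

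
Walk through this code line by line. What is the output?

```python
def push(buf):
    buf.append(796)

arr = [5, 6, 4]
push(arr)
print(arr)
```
[5, 6, 4, 796]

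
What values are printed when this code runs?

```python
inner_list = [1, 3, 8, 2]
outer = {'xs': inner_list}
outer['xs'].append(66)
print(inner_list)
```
[1, 3, 8, 2, 66]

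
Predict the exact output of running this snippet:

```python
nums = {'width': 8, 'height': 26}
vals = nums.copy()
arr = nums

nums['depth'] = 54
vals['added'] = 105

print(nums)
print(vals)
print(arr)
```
{'width': 8, 'height': 26, 'depth': 54}
{'width': 8, 'height': 26, 'added': 105}
{'width': 8, 'height': 26, 'depth': 54}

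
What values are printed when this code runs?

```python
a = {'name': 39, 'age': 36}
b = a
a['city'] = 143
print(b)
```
{'name': 39, 'age': 36, 'city': 143}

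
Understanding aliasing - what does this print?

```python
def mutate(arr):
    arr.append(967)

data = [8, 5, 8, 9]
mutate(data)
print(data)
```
[8, 5, 8, 9, 967]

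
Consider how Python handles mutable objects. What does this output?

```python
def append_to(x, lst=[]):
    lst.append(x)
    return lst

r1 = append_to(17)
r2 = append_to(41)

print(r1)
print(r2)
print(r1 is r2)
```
[17, 41]
[17, 41]
True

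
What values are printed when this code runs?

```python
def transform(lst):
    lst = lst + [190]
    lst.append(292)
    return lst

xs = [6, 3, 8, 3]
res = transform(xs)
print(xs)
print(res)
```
[6, 3, 8, 3]
[6, 3, 8, 3, 190, 292]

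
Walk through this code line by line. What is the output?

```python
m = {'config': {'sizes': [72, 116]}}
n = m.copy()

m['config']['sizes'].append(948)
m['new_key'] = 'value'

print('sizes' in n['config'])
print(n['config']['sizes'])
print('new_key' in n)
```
True
[72, 116, 948]
False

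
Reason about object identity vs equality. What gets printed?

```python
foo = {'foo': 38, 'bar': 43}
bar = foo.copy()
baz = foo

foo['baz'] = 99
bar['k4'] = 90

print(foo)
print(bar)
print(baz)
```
{'foo': 38, 'bar': 43, 'baz': 99}
{'foo': 38, 'bar': 43, 'k4': 90}
{'foo': 38, 'bar': 43, 'baz': 99}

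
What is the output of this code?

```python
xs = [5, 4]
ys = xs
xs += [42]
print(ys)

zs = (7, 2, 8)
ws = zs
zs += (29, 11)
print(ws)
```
[5, 4, 42]
(7, 2, 8)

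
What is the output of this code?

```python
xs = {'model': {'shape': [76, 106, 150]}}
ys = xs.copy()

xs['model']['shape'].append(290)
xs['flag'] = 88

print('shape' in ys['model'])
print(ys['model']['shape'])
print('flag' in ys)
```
True
[76, 106, 150, 290]
False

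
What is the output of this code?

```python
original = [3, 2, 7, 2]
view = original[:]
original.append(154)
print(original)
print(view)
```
[3, 2, 7, 2, 154]
[3, 2, 7, 2]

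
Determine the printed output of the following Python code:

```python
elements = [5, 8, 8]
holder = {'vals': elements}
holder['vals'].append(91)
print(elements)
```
[5, 8, 8, 91]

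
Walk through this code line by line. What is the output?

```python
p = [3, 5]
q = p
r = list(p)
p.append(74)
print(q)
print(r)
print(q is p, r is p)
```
[3, 5, 74]
[3, 5]
True False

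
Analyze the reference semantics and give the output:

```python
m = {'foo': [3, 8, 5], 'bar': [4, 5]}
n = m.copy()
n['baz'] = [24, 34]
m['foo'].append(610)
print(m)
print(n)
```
{'foo': [3, 8, 5, 610], 'bar': [4, 5]}
{'foo': [3, 8, 5, 610], 'bar': [4, 5], 'baz': [24, 34]}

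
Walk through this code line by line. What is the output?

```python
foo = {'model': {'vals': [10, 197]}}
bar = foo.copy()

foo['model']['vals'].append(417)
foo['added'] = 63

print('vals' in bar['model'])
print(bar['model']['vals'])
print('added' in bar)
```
True
[10, 197, 417]
False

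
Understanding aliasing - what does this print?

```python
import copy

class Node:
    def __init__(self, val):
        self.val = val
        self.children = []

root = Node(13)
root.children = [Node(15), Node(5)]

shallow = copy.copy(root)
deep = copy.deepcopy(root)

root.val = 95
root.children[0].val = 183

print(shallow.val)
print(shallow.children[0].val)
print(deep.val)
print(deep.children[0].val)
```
13
183
13
15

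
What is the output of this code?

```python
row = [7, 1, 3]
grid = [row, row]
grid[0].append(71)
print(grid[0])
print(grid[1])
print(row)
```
[7, 1, 3, 71]
[7, 1, 3, 71]
[7, 1, 3, 71]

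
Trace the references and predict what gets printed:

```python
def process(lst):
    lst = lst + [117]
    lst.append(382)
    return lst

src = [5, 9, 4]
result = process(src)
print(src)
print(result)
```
[5, 9, 4]
[5, 9, 4, 117, 382]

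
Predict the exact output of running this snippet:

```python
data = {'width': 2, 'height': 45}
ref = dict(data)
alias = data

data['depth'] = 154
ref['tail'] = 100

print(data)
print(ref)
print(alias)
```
{'width': 2, 'height': 45, 'depth': 154}
{'width': 2, 'height': 45, 'tail': 100}
{'width': 2, 'height': 45, 'depth': 154}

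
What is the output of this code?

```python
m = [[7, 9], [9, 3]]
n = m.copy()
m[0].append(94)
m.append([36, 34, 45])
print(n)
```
[[7, 9, 94], [9, 3]]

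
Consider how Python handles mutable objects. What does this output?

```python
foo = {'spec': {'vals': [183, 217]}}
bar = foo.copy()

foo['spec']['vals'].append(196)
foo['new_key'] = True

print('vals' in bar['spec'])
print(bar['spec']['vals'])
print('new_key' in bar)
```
True
[183, 217, 196]
False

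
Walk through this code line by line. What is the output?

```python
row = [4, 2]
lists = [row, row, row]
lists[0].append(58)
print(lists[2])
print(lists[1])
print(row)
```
[4, 2, 58]
[4, 2, 58]
[4, 2, 58]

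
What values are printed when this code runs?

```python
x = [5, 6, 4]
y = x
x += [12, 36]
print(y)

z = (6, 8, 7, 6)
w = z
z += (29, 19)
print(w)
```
[5, 6, 4, 12, 36]
(6, 8, 7, 6)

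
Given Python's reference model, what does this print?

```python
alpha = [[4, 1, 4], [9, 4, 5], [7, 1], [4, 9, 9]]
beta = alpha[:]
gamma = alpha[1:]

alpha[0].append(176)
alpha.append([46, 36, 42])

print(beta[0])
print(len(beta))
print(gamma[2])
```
[4, 1, 4, 176]
4
[4, 9, 9]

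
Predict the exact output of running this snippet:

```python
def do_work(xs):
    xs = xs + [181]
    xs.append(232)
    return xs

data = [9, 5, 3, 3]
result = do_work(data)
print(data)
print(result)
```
[9, 5, 3, 3]
[9, 5, 3, 3, 181, 232]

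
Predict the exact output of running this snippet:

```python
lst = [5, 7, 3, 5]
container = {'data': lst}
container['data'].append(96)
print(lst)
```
[5, 7, 3, 5, 96]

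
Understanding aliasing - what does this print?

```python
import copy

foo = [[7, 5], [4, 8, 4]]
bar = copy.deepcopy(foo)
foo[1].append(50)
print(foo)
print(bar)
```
[[7, 5], [4, 8, 4, 50]]
[[7, 5], [4, 8, 4]]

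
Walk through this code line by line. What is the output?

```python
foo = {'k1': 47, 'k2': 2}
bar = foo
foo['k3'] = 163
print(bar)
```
{'k1': 47, 'k2': 2, 'k3': 163}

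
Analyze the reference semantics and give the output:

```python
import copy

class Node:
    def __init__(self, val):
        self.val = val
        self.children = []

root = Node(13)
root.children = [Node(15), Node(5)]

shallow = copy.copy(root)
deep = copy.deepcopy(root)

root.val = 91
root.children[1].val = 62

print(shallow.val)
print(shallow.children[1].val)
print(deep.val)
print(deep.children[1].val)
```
13
62
13
5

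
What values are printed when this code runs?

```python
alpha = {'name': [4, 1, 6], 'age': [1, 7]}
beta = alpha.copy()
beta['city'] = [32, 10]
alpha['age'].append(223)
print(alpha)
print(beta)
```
{'name': [4, 1, 6], 'age': [1, 7, 223]}
{'name': [4, 1, 6], 'age': [1, 7, 223], 'city': [32, 10]}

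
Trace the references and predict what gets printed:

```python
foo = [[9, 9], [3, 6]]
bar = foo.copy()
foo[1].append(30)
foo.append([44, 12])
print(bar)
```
[[9, 9], [3, 6, 30]]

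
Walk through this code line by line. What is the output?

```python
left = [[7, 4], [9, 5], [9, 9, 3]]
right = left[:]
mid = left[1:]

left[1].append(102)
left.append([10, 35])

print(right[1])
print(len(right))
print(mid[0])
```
[9, 5, 102]
3
[9, 5, 102]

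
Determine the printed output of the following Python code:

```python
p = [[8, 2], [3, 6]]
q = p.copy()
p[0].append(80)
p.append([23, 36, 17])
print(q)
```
[[8, 2, 80], [3, 6]]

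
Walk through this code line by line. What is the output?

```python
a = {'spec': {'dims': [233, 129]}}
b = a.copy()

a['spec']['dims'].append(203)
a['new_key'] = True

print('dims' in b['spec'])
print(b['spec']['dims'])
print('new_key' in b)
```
True
[233, 129, 203]
False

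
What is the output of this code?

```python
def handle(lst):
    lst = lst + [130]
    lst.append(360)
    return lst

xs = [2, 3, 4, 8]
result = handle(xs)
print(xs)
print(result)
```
[2, 3, 4, 8]
[2, 3, 4, 8, 130, 360]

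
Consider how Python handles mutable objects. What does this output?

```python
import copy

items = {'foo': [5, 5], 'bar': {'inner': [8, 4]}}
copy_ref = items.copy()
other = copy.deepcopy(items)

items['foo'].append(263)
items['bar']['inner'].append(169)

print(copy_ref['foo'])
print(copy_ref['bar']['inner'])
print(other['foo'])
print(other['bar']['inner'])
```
[5, 5, 263]
[8, 4, 169]
[5, 5]
[8, 4]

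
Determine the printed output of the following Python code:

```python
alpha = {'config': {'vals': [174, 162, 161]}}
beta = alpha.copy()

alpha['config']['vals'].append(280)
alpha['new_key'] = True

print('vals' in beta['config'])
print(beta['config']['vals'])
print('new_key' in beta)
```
True
[174, 162, 161, 280]
False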